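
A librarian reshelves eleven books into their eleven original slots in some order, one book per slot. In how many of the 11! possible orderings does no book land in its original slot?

!11 = 11! · Σ_{k=0}^{11} (-1)^k/k!
= 11! - 11!/1! + 11!/2! - 11!/3! + 11!/4! - 11!/5! + 11!/6! - 11!/7! + 11!/8! - 11!/9! + 11!/10! - 11!/11!
= 39916800 - 39916800 + 19958400 - 6652800 + 1663200 - 332640 + 55440 - 7920 + 990 - 110 + 11 - 1
= 14684570

14684570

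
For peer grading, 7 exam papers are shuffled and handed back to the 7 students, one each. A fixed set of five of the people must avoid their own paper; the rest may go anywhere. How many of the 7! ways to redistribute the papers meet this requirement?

2428

Inclusion-exclusion on the 5 forbidden self-matches:
Σ_{j=0}^{5} (-1)^j C(5,j)(7-j)!
= C(5,0)·7! - C(5,1)·6! + C(5,2)·5! - C(5,3)·4! + C(5,4)·3! - C(5,5)·2!
= 5040 - 3600 + 1200 - 240 + 30 - 2
= 2428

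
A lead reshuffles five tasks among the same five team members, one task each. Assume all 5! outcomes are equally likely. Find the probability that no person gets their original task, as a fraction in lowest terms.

11/30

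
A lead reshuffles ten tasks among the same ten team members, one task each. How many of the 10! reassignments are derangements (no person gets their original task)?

The subfactorial !10 = [10!/e] (nearest integer).
10! = 3628800, and 3628800/e ≈ 1334960.92, so !10 = 1334961.

1334961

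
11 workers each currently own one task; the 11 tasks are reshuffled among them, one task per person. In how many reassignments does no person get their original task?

14684570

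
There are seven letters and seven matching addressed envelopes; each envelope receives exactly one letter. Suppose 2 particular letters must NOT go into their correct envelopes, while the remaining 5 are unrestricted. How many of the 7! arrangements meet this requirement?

3720

Inclusion-exclusion on the 2 forbidden self-matches:
Σ_{j=0}^{2} (-1)^j C(2,j)(7-j)!
= C(2,0)·7! - C(2,1)·6! + C(2,2)·5!
= 5040 - 1440 + 120
= 3720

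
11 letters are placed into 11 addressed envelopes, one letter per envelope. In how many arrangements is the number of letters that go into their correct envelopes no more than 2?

36711421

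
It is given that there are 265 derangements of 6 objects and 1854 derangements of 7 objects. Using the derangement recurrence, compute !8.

!8 = (8-1)·(!7 + !6) = 7·(1854 + 265) = 7·2119 = 14833.

14833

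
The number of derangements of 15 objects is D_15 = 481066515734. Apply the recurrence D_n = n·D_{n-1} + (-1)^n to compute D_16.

7697064251745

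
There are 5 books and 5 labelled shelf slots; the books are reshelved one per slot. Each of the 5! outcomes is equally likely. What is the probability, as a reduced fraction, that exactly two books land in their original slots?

1/6

Favorable outcomes: C(5,2)·!3 = 10·2 = 20.
Total outcomes: 5! = 120.
Probability = 20/120 = 1/6.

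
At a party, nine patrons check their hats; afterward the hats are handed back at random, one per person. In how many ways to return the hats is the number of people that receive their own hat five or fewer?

# with exactly i fixed is C(9,i)·!(9-i); sum over i=0..5:
  i=0: C(9,0)·!9 = 1·133496 = 133496
  i=1: C(9,1)·!8 = 9·14833 = 133497
  i=2: C(9,2)·!7 = 36·1854 = 66744
  i=3: C(9,3)·!6 = 84·265 = 22260
  i=4: C(9,4)·!5 = 126·44 = 5544
  i=5: C(9,5)·!4 = 126·9 = 1134
Total = 362675.

362675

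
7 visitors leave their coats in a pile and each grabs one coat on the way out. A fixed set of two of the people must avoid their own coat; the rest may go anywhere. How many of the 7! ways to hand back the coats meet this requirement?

3720

Let A_j be the event that the j-th constrained one is fixed. By inclusion-exclusion over the 2 events:
Σ_{j=0}^{2} (-1)^j C(2,j)(7-j)!
= C(2,0)·7! - C(2,1)·6! + C(2,2)·5!
= 5040 - 1440 + 120
= 3720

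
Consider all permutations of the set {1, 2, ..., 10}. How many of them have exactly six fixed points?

1890

Choose which 6 of the 10 are fixed: C(10,6) = 210.
The remaining 4 must be deranged: !4 = 9.
Total: 210 × 9 = 1890.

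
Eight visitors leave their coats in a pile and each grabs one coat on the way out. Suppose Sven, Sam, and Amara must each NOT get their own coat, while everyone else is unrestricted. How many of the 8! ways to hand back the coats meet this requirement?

27240

Inclusion-exclusion on the 3 forbidden self-matches:
Σ_{j=0}^{3} (-1)^j C(3,j)(8-j)!
= C(3,0)·8! - C(3,1)·7! + C(3,2)·6! - C(3,3)·5!
= 40320 - 15120 + 2160 - 120
= 27240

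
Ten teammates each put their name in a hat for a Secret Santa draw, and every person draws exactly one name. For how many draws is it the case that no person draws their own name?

1334961

Recurrence: !10 = 9·(!9 + !8).
!10 = 9·(133496 + 14833) = 9·148329 = 1334961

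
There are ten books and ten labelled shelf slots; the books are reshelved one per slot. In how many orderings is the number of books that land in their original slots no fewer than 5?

# with exactly i fixed is C(10,i)·!(10-i); sum over i=5..10:
  i=5: C(10,5)·!5 = 252·44 = 11088
  i=6: C(10,6)·!4 = 210·9 = 1890
  i=7: C(10,7)·!3 = 120·2 = 240
  i=8: C(10,8)·!2 = 45·1 = 45
  i=9: C(10,9)·!1 = 10·0 = 0
  i=10: C(10,10)·!0 = 1·1 = 1
Total = 13264.

13264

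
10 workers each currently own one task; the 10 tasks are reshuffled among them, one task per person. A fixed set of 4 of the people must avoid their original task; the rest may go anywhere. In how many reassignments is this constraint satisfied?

Let A_j be the event that the j-th constrained one is fixed. By inclusion-exclusion over the 4 events:
Σ_{j=0}^{4} (-1)^j C(4,j)(10-j)!
= C(4,0)·10! - C(4,1)·9! + C(4,2)·8! - C(4,3)·7! + C(4,4)·6!
= 3628800 - 1451520 + 241920 - 20160 + 720
= 2399760

2399760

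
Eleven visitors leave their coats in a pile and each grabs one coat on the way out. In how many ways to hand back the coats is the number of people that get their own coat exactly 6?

20328

Pick the 6 fixed positions: C(11,6) = 462 ways.
The remaining 5 must be deranged: !5 = 44.
Total: 462 × 44 = 20328.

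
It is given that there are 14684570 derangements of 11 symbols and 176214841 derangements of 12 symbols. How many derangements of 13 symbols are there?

2290792932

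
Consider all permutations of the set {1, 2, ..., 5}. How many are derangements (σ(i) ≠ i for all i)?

44

The subfactorial !5 = [5!/e] (nearest integer).
5! = 120, and 120/e ≈ 44.15, so !5 = 44.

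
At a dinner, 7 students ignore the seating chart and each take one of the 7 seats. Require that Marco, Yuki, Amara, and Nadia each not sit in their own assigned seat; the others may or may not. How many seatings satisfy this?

2790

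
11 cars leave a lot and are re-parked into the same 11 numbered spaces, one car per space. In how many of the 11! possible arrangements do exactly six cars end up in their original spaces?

20328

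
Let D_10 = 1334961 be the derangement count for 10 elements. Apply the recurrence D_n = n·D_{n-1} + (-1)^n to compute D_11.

14684570

D_11 = 11·1334961 - 1 = 14684570.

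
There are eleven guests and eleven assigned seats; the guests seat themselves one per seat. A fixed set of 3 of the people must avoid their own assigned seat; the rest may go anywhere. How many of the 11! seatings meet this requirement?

Inclusion-exclusion on the 3 forbidden self-matches:
Σ_{j=0}^{3} (-1)^j C(3,j)(11-j)!
= C(3,0)·11! - C(3,1)·10! + C(3,2)·9! - C(3,3)·8!
= 39916800 - 10886400 + 1088640 - 40320
= 30078720

30078720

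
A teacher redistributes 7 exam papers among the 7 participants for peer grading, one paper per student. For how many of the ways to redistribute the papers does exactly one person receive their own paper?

1855

Choose which one of the 7 is fixed: C(7,1) = 7.
The remaining 6 must be deranged: !6 = 265.
Total: 7 × 265 = 1855.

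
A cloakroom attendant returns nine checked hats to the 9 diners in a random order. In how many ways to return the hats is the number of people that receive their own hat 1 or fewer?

# with exactly i fixed is C(9,i)·!(9-i); sum over i=0..1:
  i=0: C(9,0)·!9 = 1·133496 = 133496
  i=1: C(9,1)·!8 = 9·14833 = 133497
Total = 266993.

266993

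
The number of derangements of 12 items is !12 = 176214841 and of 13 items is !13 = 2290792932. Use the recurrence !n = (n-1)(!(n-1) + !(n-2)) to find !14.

!14 = (14-1)·(!13 + !12) = 13·(2290792932 + 176214841) = 13·2467007773 = 32071101049.

32071101049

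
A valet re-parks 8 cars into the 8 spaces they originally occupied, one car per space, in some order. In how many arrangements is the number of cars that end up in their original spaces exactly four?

630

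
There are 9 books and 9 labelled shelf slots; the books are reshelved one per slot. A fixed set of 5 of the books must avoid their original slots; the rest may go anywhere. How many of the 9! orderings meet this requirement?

Inclusion-exclusion on the 5 forbidden self-matches:
Σ_{j=0}^{5} (-1)^j C(5,j)(9-j)!
= C(5,0)·9! - C(5,1)·8! + C(5,2)·7! - C(5,3)·6! + C(5,4)·5! - C(5,5)·4!
= 362880 - 201600 + 50400 - 7200 + 600 - 24
= 205056

205056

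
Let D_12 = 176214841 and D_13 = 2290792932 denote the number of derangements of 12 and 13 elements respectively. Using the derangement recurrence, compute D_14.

32071101049

D_14 = (14-1)·(D_13 + D_12) = 13·(2290792932 + 176214841) = 13·2467007773 = 32071101049.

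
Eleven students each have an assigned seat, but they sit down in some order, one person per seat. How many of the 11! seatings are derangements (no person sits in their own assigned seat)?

14684570

The number of derangements of 11 is !11 = Σ_{k=0}^{11} (-1)^k·11!/k!
= 11! - 11!/1! + 11!/2! - 11!/3! + 11!/4! - 11!/5! + 11!/6! - 11!/7! + 11!/8! - 11!/9! + 11!/10! - 11!/11!
= 39916800 - 39916800 + 19958400 - 6652800 + 1663200 - 332640 + 55440 - 7920 + 990 - 110 + 11 - 1
= 14684570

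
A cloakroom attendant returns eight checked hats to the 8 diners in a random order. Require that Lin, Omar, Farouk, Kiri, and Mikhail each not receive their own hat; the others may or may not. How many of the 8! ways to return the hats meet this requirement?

Let A_j be the event that the j-th constrained one is fixed. By inclusion-exclusion over the 5 events:
Σ_{j=0}^{5} (-1)^j C(5,j)(8-j)!
= C(5,0)·8! - C(5,1)·7! + C(5,2)·6! - C(5,3)·5! + C(5,4)·4! - C(5,5)·3!
= 40320 - 25200 + 7200 - 1200 + 120 - 6
= 21234

21234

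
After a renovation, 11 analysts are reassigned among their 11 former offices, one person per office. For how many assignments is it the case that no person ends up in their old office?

By inclusion-exclusion, !11 = Σ (-1)^k · 11!/k! for k=0..11
= 11! - 11!/1! + 11!/2! - 11!/3! + 11!/4! - 11!/5! + 11!/6! - 11!/7! + 11!/8! - 11!/9! + 11!/10! - 11!/11!
= 39916800 - 39916800 + 19958400 - 6652800 + 1663200 - 332640 + 55440 - 7920 + 990 - 110 + 11 - 1
= 14684570

14684570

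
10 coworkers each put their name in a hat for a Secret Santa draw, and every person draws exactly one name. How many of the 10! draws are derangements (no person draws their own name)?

The subfactorial !10 = [10!/e] (nearest integer).
10! = 3628800, and 3628800/e ≈ 1334960.92, so !10 = 1334961.

1334961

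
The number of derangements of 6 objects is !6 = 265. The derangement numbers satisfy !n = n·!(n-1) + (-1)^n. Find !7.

1854

!7 = 7·265 - 1 = 1854.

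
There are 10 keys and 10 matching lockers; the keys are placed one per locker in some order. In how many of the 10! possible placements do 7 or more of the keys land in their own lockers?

# with exactly i fixed is C(10,i)·!(10-i); sum over i=7..10:
  i=7: C(10,7)·!3 = 120·2 = 240
  i=8: C(10,8)·!2 = 45·1 = 45
  i=9: C(10,9)·!1 = 10·0 = 0
  i=10: C(10,10)·!0 = 1·1 = 1
Total = 286.

286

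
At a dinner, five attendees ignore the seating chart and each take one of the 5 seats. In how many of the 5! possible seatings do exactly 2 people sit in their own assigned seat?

20

Pick the 2 fixed positions: C(5,2) = 10 ways.
The other 3 form a derangement: !3 = 2.
Total: 10 × 2 = 20.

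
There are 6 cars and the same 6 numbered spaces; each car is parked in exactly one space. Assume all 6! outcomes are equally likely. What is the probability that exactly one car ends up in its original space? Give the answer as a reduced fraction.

11/30

Favorable outcomes: C(6,1)·!5 = 6·44 = 264.
Total outcomes: 6! = 720.
Probability = 264/720 = 11/30.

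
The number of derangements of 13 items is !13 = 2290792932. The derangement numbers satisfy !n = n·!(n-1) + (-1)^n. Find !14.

32071101049

!14 = 14·2290792932 + 1 = 32071101049.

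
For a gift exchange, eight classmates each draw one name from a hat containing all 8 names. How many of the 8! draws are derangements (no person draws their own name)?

14833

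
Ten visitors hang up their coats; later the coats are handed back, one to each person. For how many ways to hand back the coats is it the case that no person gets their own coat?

1334961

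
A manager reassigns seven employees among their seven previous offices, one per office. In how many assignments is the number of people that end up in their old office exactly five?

21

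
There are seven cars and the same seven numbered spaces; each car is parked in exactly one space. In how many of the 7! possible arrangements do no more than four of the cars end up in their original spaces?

Sum C(7,i)·!(7-i) for i = 0..4:
  i=0: C(7,0)·!7 = 1·1854 = 1854
  i=1: C(7,1)·!6 = 7·265 = 1855
  i=2: C(7,2)·!5 = 21·44 = 924
  i=3: C(7,3)·!4 = 35·9 = 315
  i=4: C(7,4)·!3 = 35·2 = 70
Total = 5018.

5018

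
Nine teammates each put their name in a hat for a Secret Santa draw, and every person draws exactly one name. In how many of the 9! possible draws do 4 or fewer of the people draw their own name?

361541

# with exactly i fixed is C(9,i)·!(9-i); sum over i=0..4:
  i=0: C(9,0)·!9 = 1·133496 = 133496
  i=1: C(9,1)·!8 = 9·14833 = 133497
  i=2: C(9,2)·!7 = 36·1854 = 66744
  i=3: C(9,3)·!6 = 84·265 = 22260
  i=4: C(9,4)·!5 = 126·44 = 5544
Total = 361541.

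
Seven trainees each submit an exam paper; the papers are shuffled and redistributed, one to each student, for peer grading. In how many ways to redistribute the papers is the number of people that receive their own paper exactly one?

1855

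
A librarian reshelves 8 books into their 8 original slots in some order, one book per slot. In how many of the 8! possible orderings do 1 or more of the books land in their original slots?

25487

Sum C(8,i)·!(8-i) for i = 1..8:
  i=1: C(8,1)·!7 = 8·1854 = 14832
  i=2: C(8,2)·!6 = 28·265 = 7420
  i=3: C(8,3)·!5 = 56·44 = 2464
  i=4: C(8,4)·!4 = 70·9 = 630
  i=5: C(8,5)·!3 = 56·2 = 112
  i=6: C(8,6)·!2 = 28·1 = 28
  i=7: C(8,7)·!1 = 8·0 = 0
  i=8: C(8,8)·!0 = 1·1 = 1
Total = 25487.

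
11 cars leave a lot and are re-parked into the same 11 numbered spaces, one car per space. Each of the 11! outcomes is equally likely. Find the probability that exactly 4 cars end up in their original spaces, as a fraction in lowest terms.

103/6720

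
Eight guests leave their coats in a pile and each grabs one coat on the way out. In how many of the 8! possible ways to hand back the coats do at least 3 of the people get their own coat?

Sum C(8,i)·!(8-i) for i = 3..8:
  i=3: C(8,3)·!5 = 56·44 = 2464
  i=4: C(8,4)·!4 = 70·9 = 630
  i=5: C(8,5)·!3 = 56·2 = 112
  i=6: C(8,6)·!2 = 28·1 = 28
  i=7: C(8,7)·!1 = 8·0 = 0
  i=8: C(8,8)·!0 = 1·1 = 1
Total = 3235.

3235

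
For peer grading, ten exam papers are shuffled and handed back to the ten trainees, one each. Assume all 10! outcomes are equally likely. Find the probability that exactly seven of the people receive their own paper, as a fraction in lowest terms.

Favorable outcomes: C(10,7)·!3 = 120·2 = 240.
Total outcomes: 10! = 3628800.
Probability = 240/3628800 = 1/15120.

1/15120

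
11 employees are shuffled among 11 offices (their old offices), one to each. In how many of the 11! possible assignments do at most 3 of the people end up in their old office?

# with exactly i fixed is C(11,i)·!(11-i); sum over i=0..3:
  i=0: C(11,0)·!11 = 1·14684570 = 14684570
  i=1: C(11,1)·!10 = 11·1334961 = 14684571
  i=2: C(11,2)·!9 = 55·133496 = 7342280
  i=3: C(11,3)·!8 = 165·14833 = 2447445
Total = 39158866.

39158866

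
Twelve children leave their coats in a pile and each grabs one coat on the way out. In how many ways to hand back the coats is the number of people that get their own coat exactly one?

176214840

Choose which one of the 12 is fixed: C(12,1) = 12.
The remaining 11 must be deranged: !11 = 14684570.
Total: 12 × 14684570 = 176214840.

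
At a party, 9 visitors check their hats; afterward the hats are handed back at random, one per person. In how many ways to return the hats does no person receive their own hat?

133496

!9 is the nearest integer to 9!/e.
9! = 362880, and 362880/e ≈ 133496.09, so !9 = 133496.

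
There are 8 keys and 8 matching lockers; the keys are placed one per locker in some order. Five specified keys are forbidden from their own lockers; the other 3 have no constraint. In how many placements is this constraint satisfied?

Inclusion-exclusion on the 5 forbidden self-matches:
Σ_{j=0}^{5} (-1)^j C(5,j)(8-j)!
= C(5,0)·8! - C(5,1)·7! + C(5,2)·6! - C(5,3)·5! + C(5,4)·4! - C(5,5)·3!
= 40320 - 25200 + 7200 - 1200 + 120 - 6
= 21234

21234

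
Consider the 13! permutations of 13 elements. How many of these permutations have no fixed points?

2290792932

The number of derangements of 13 is !13 = Σ_{k=0}^{13} (-1)^k·13!/k!
= 13! - 13!/1! + 13!/2! - 13!/3! + 13!/4! - 13!/5! + 13!/6! - 13!/7! + 13!/8! - 13!/9! + 13!/10! - 13!/11! + 13!/12! - 13!/13!
= 6227020800 - 6227020800 + 3113510400 - 1037836800 + 259459200 - 51891840 + 8648640 - 1235520 + 154440 - 17160 + 1716 - 156 + 13 - 1
= 2290792932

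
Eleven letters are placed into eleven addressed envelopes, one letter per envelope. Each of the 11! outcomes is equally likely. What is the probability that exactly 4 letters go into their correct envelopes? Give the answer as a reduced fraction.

Favorable outcomes: C(11,4)·!7 = 330·1854 = 611820.
Total outcomes: 11! = 39916800.
Probability = 611820/39916800 = 103/6720.

103/6720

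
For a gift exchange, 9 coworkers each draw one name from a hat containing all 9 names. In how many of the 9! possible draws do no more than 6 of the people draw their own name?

362843

# with exactly i fixed is C(9,i)·!(9-i); sum over i=0..6:
  i=0: C(9,0)·!9 = 1·133496 = 133496
  i=1: C(9,1)·!8 = 9·14833 = 133497
  i=2: C(9,2)·!7 = 36·1854 = 66744
  i=3: C(9,3)·!6 = 84·265 = 22260
  i=4: C(9,4)·!5 = 126·44 = 5544
  i=5: C(9,5)·!4 = 126·9 = 1134
  i=6: C(9,6)·!3 = 84·2 = 168
Total = 362843.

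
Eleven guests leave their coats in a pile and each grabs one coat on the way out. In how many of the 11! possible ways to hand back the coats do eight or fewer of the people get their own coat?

39916744

Sum C(11,i)·!(11-i) for i = 0..8:
  i=0: C(11,0)·!11 = 1·14684570 = 14684570
  i=1: C(11,1)·!10 = 11·1334961 = 14684571
  i=2: C(11,2)·!9 = 55·133496 = 7342280
  i=3: C(11,3)·!8 = 165·14833 = 2447445
  i=4: C(11,4)·!7 = 330·1854 = 611820
  i=5: C(11,5)·!6 = 462·265 = 122430
  i=6: C(11,6)·!5 = 462·44 = 20328
  i=7: C(11,7)·!4 = 330·9 = 2970
  i=8: C(11,8)·!3 = 165·2 = 330
Total = 39916744.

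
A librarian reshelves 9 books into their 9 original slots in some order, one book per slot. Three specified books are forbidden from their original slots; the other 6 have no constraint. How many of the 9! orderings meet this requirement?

Inclusion-exclusion on the 3 forbidden self-matches:
Σ_{j=0}^{3} (-1)^j C(3,j)(9-j)!
= C(3,0)·9! - C(3,1)·8! + C(3,2)·7! - C(3,3)·6!
= 362880 - 120960 + 15120 - 720
= 256320

256320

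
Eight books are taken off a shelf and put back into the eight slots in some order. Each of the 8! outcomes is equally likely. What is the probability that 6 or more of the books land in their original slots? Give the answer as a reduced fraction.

29/40320

Favorable outcomes: Σ_{i≥6} C(8,i)·!(8-i) = 28·1 + 8·0 + 1·1 = 29.
Total outcomes: 8! = 40320.
Probability = 29/40320 = 29/40320.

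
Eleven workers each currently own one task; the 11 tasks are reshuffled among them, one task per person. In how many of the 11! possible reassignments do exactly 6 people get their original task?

20328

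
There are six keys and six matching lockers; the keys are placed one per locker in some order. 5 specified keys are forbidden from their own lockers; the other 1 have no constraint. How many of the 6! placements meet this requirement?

Let A_j be the event that the j-th constrained one is fixed. By inclusion-exclusion over the 5 events:
Σ_{j=0}^{5} (-1)^j C(5,j)(6-j)!
= C(5,0)·6! - C(5,1)·5! + C(5,2)·4! - C(5,3)·3! + C(5,4)·2! - C(5,5)·1!
= 720 - 600 + 240 - 60 + 10 - 1
= 309

309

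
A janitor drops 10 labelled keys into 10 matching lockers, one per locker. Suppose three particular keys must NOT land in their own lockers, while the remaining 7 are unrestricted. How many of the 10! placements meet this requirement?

2656080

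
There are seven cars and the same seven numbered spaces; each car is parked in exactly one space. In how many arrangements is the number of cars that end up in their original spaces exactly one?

Choose which one of the 7 is fixed: C(7,1) = 7.
The remaining 6 must be deranged: !6 = 265.
Total: 7 × 265 = 1855.

1855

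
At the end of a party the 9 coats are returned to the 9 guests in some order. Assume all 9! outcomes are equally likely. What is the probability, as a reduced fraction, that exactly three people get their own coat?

53/864

Favorable outcomes: C(9,3)·!6 = 84·265 = 22260.
Total outcomes: 9! = 362880.
Probability = 22260/362880 = 53/864.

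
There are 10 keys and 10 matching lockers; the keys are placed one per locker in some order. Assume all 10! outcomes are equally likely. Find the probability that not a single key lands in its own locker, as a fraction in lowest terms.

Favorable outcomes: !10 = 1334961.
Total outcomes: 10! = 3628800.
Probability = 1334961/3628800 = 16481/44800.

16481/44800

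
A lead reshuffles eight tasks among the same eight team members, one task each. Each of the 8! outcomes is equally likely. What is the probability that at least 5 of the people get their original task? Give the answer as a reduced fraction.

Favorable outcomes: Σ_{i≥5} C(8,i)·!(8-i) = 56·2 + 28·1 + 8·0 + 1·1 = 141.
Total outcomes: 8! = 40320.
Probability = 141/40320 = 47/13440.

47/13440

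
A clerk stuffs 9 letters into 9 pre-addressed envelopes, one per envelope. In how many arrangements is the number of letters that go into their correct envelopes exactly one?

Pick the single fixed position: C(9,1) = 9 ways.
The other 8 form a derangement: !8 = 14833.
Total: 9 × 14833 = 133497.

133497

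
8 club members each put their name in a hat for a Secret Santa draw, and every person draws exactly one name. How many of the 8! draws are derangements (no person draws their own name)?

14833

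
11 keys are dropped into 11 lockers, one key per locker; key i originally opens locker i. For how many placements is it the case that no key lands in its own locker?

!11 is the nearest integer to 11!/e.
11! = 39916800, and 39916800/e ≈ 14684570.08, so !11 = 14684570.

14684570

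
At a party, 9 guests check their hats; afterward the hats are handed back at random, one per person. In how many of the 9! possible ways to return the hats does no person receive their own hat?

133496

Recurrence: !9 = 8·(!8 + !7).
!9 = 8·(14833 + 1854) = 8·16687 = 133496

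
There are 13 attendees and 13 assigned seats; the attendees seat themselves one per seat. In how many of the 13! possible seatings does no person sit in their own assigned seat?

2290792932

Use !n = (n-1)(!(n-1) + !(n-2)).
!13 = 12·(176214841 + 14684570) = 12·190899411 = 2290792932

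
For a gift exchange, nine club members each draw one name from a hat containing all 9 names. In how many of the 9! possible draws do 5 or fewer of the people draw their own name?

362675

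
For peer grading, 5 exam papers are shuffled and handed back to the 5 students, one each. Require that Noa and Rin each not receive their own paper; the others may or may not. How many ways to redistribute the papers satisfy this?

Inclusion-exclusion on the 2 forbidden self-matches:
Σ_{j=0}^{2} (-1)^j C(2,j)(5-j)!
= C(2,0)·5! - C(2,1)·4! + C(2,2)·3!
= 120 - 48 + 6
= 78

78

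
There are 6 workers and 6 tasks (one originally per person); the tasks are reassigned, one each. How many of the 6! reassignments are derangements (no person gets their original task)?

Use !n = n·!(n-1) + (-1)^n.
!6 = 6·44 + 1 = 265

265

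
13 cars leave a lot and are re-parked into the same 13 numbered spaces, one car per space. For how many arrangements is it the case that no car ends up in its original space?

!13 = 13! · Σ_{k=0}^{13} (-1)^k/k!
= 13! - 13!/1! + 13!/2! - 13!/3! + 13!/4! - 13!/5! + 13!/6! - 13!/7! + 13!/8! - 13!/9! + 13!/10! - 13!/11! + 13!/12! - 13!/13!
= 6227020800 - 6227020800 + 3113510400 - 1037836800 + 259459200 - 51891840 + 8648640 - 1235520 + 154440 - 17160 + 1716 - 156 + 13 - 1
= 2290792932

2290792932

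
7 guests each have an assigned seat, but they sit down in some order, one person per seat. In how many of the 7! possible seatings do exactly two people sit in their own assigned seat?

924

Pick the 2 fixed positions: C(7,2) = 21 ways.
The remaining 5 must be deranged: !5 = 44.
Total: 21 × 44 = 924.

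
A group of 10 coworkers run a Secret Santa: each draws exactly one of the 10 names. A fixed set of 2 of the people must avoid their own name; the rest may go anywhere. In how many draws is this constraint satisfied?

2943360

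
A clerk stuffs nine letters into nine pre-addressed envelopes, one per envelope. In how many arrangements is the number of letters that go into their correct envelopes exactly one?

133497

Pick the single fixed position: C(9,1) = 9 ways.
The other 8 form a derangement: !8 = 14833.
Total: 9 × 14833 = 133497.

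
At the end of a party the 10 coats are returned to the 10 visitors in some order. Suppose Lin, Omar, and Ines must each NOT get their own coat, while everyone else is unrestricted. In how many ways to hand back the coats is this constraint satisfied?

Let A_j be the event that the j-th constrained one is fixed. By inclusion-exclusion over the 3 events:
Σ_{j=0}^{3} (-1)^j C(3,j)(10-j)!
= C(3,0)·10! - C(3,1)·9! + C(3,2)·8! - C(3,3)·7!
= 3628800 - 1088640 + 120960 - 5040
= 2656080

2656080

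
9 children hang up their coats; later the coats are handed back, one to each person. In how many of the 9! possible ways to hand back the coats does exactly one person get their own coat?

Pick the single fixed position: C(9,1) = 9 ways.
The remaining 8 must be deranged: !8 = 14833.
Total: 9 × 14833 = 133497.

133497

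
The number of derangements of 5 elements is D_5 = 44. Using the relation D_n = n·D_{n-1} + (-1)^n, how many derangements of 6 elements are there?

265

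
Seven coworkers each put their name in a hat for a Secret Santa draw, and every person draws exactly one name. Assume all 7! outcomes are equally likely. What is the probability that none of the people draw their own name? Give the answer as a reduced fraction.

103/280

Favorable outcomes: !7 = 1854.
Total outcomes: 7! = 5040.
Probability = 1854/5040 = 103/280.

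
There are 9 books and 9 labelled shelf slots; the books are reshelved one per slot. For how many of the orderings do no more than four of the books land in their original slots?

Sum C(9,i)·!(9-i) for i = 0..4:
  i=0: C(9,0)·!9 = 1·133496 = 133496
  i=1: C(9,1)·!8 = 9·14833 = 133497
  i=2: C(9,2)·!7 = 36·1854 = 66744
  i=3: C(9,3)·!6 = 84·265 = 22260
  i=4: C(9,4)·!5 = 126·44 = 5544
Total = 361541.

361541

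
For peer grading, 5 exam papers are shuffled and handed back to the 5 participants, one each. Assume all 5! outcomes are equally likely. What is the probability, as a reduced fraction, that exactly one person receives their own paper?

Favorable outcomes: C(5,1)·!4 = 5·9 = 45.
Total outcomes: 5! = 120.
Probability = 45/120 = 3/8.

3/8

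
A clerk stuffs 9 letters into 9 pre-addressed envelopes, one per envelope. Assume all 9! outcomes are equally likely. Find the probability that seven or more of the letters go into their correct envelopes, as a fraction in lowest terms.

37/362880

Favorable outcomes: Σ_{i≥7} C(9,i)·!(9-i) = 36·1 + 9·0 + 1·1 = 37.
Total outcomes: 9! = 362880.
Probability = 37/362880 = 37/362880.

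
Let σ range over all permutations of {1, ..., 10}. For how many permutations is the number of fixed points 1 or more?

2293839

# with exactly i fixed is C(10,i)·!(10-i); sum over i=1..10:
  i=1: C(10,1)·!9 = 10·133496 = 1334960
  i=2: C(10,2)·!8 = 45·14833 = 667485
  i=3: C(10,3)·!7 = 120·1854 = 222480
  i=4: C(10,4)·!6 = 210·265 = 55650
  i=5: C(10,5)·!5 = 252·44 = 11088
  i=6: C(10,6)·!4 = 210·9 = 1890
  i=7: C(10,7)·!3 = 120·2 = 240
  i=8: C(10,8)·!2 = 45·1 = 45
  i=9: C(10,9)·!1 = 10·0 = 0
  i=10: C(10,10)·!0 = 1·1 = 1
Total = 2293839.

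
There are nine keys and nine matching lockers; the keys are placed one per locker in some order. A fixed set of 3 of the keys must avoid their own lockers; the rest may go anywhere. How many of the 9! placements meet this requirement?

256320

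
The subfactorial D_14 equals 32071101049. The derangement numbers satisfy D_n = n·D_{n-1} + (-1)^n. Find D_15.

D_15 = 15·32071101049 - 1 = 481066515734.

481066515734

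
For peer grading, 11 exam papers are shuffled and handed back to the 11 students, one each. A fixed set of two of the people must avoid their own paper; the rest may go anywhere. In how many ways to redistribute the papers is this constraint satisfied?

Let A_j be the event that the j-th constrained one is fixed. By inclusion-exclusion over the 2 events:
Σ_{j=0}^{2} (-1)^j C(2,j)(11-j)!
= C(2,0)·11! - C(2,1)·10! + C(2,2)·9!
= 39916800 - 7257600 + 362880
= 33022080

33022080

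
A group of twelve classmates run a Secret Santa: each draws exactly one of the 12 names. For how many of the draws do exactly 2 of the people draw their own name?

88107426

Pick the 2 fixed positions: C(12,2) = 66 ways.
The other 10 form a derangement: !10 = 1334961.
Total: 66 × 1334961 = 88107426.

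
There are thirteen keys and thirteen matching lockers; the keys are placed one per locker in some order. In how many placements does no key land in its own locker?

Recurrence: !13 = 12·(!12 + !11).
!13 = 12·(176214841 + 14684570) = 12·190899411 = 2290792932

2290792932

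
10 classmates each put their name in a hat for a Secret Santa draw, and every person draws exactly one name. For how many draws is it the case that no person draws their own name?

By inclusion-exclusion, !10 = Σ (-1)^k · 10!/k! for k=0..10
= 10! - 10!/1! + 10!/2! - 10!/3! + 10!/4! - 10!/5! + 10!/6! - 10!/7! + 10!/8! - 10!/9! + 10!/10!
= 3628800 - 3628800 + 1814400 - 604800 + 151200 - 30240 + 5040 - 720 + 90 - 10 + 1
= 1334961

1334961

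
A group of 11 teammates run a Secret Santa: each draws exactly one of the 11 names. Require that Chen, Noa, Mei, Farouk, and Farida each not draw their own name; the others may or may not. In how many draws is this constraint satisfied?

25022880

Inclusion-exclusion on the 5 forbidden self-matches:
Σ_{j=0}^{5} (-1)^j C(5,j)(11-j)!
= C(5,0)·11! - C(5,1)·10! + C(5,2)·9! - C(5,3)·8! + C(5,4)·7! - C(5,5)·6!
= 39916800 - 18144000 + 3628800 - 403200 + 25200 - 720
= 25022880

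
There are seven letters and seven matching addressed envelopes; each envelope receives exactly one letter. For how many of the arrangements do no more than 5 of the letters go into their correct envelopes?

5039

# with exactly i fixed is C(7,i)·!(7-i); sum over i=0..5:
  i=0: C(7,0)·!7 = 1·1854 = 1854
  i=1: C(7,1)·!6 = 7·265 = 1855
  i=2: C(7,2)·!5 = 21·44 = 924
  i=3: C(7,3)·!4 = 35·9 = 315
  i=4: C(7,4)·!3 = 35·2 = 70
  i=5: C(7,5)·!2 = 21·1 = 21
Total = 5039.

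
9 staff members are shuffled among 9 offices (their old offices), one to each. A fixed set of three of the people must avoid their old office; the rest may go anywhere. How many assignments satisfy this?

256320

Let A_j be the event that the j-th constrained one is fixed. By inclusion-exclusion over the 3 events:
Σ_{j=0}^{3} (-1)^j C(3,j)(9-j)!
= C(3,0)·9! - C(3,1)·8! + C(3,2)·7! - C(3,3)·6!
= 362880 - 120960 + 15120 - 720
= 256320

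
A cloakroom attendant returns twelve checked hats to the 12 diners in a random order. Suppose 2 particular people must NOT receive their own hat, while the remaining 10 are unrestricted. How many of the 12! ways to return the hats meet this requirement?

402796800

Inclusion-exclusion on the 2 forbidden self-matches:
Σ_{j=0}^{2} (-1)^j C(2,j)(12-j)!
= C(2,0)·12! - C(2,1)·11! + C(2,2)·10!
= 479001600 - 79833600 + 3628800
= 402796800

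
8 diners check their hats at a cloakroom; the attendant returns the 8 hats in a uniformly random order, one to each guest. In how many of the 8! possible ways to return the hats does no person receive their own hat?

Recurrence: !8 = 7·(!7 + !6).
!8 = 7·(1854 + 265) = 7·2119 = 14833

14833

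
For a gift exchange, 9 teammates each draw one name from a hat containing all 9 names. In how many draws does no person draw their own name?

133496

Use !n = n·!(n-1) + (-1)^n.
!9 = 9·14833 - 1 = 133496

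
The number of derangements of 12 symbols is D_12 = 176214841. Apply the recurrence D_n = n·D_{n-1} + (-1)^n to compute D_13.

D_13 = 13·176214841 - 1 = 2290792932.

2290792932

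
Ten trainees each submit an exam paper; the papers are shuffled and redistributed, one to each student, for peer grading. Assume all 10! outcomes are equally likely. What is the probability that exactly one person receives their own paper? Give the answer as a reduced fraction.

16687/45360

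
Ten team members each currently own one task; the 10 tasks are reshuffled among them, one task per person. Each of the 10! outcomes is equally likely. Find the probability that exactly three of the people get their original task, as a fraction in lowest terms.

103/1680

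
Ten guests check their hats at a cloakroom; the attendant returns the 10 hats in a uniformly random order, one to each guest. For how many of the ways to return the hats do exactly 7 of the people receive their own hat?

240

Pick the 7 fixed positions: C(10,7) = 120 ways.
The other 3 form a derangement: !3 = 2.
Total: 120 × 2 = 240.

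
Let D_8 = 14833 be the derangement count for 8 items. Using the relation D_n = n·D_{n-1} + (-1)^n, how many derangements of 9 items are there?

D_9 = 9·14833 - 1 = 133496.

133496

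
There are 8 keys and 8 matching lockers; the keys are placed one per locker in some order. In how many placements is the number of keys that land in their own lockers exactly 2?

7420

Pick the 2 fixed positions: C(8,2) = 28 ways.
The remaining 6 must be deranged: !6 = 265.
Total: 28 × 265 = 7420.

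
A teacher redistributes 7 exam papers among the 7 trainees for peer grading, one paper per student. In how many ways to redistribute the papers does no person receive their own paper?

!7 is the nearest integer to 7!/e.
7! = 5040, and 5040/e ≈ 1854.11, so !7 = 1854.

1854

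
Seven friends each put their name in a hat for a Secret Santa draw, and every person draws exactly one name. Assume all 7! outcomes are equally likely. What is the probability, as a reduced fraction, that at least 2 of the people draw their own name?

1331/5040

Favorable outcomes: Σ_{i≥2} C(7,i)·!(7-i) = 21·44 + 35·9 + 35·2 + 21·1 + 7·0 + 1·1 = 1331.
Total outcomes: 7! = 5040.
Probability = 1331/5040 = 1331/5040.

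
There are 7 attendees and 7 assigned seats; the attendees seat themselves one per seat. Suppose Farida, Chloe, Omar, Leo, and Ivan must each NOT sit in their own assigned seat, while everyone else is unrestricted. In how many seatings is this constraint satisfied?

Let A_j be the event that the j-th constrained one is fixed. By inclusion-exclusion over the 5 events:
Σ_{j=0}^{5} (-1)^j C(5,j)(7-j)!
= C(5,0)·7! - C(5,1)·6! + C(5,2)·5! - C(5,3)·4! + C(5,4)·3! - C(5,5)·2!
= 5040 - 3600 + 1200 - 240 + 30 - 2
= 2428

2428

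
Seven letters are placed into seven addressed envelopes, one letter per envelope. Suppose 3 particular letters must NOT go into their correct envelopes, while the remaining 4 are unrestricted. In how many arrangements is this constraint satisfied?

3216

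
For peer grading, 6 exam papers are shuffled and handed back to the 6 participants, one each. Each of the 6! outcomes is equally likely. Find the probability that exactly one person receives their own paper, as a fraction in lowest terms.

Favorable outcomes: C(6,1)·!5 = 6·44 = 264.
Total outcomes: 6! = 720.
Probability = 264/720 = 11/30.

11/30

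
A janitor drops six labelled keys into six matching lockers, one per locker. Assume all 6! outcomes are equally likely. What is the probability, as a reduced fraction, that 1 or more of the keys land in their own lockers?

Favorable outcomes: Σ_{i≥1} C(6,i)·!(6-i) = 6·44 + 15·9 + 20·2 + 15·1 + 6·0 + 1·1 = 455.
Total outcomes: 6! = 720.
Probability = 455/720 = 91/144.

91/144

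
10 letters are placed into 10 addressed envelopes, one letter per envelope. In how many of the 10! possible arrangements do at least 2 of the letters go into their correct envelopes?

958879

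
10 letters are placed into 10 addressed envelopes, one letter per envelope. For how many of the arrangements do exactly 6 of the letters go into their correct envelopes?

1890

Choose which 6 of the 10 are fixed: C(10,6) = 210.
The other 4 form a derangement: !4 = 9.
Total: 210 × 9 = 1890.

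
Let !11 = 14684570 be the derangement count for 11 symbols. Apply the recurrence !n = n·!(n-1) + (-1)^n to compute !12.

176214841

!12 = 12·14684570 + 1 = 176214841.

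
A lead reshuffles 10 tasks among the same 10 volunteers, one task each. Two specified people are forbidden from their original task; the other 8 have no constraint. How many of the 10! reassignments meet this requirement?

2943360

Let A_j be the event that the j-th constrained one is fixed. By inclusion-exclusion over the 2 events:
Σ_{j=0}^{2} (-1)^j C(2,j)(10-j)!
= C(2,0)·10! - C(2,1)·9! + C(2,2)·8!
= 3628800 - 725760 + 40320
= 2943360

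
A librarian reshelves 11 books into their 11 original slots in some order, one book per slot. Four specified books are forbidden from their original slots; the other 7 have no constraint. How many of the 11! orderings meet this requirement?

27422640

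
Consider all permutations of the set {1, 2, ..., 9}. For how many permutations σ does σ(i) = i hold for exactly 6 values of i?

Pick the 6 fixed positions: C(9,6) = 84 ways.
The remaining 3 must be deranged: !3 = 2.
Total: 84 × 2 = 168.

168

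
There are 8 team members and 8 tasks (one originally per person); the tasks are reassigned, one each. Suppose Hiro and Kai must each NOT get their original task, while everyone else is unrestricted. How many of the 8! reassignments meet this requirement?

30960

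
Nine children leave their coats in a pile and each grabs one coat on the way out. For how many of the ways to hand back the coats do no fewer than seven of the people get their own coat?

37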